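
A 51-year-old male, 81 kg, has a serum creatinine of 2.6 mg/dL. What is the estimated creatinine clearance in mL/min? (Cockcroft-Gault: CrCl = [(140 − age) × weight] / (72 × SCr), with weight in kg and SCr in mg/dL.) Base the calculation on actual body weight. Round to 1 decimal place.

38.5 mL/min

CrCl = (140 − 51) × 81 / (72 × 2.6) = 7209.0 / 187.20 ≈ 38.5 mL/min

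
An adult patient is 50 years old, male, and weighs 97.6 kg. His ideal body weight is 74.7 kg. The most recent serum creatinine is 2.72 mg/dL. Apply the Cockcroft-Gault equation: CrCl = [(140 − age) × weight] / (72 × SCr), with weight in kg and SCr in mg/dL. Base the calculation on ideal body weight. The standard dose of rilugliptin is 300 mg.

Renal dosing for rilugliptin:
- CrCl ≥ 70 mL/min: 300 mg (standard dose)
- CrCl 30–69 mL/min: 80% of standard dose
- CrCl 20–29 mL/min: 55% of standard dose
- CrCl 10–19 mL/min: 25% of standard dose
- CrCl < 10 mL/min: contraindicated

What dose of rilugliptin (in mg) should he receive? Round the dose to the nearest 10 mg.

240 mg

CrCl = (140 − 50) × 74.7 / (72 × 2.72) = 6723.0 / 195.84 ≈ 34.3 mL/min
CrCl ≈ 34 mL/min → bracket 30–69 mL/min.
80% of 300 mg = 240 mg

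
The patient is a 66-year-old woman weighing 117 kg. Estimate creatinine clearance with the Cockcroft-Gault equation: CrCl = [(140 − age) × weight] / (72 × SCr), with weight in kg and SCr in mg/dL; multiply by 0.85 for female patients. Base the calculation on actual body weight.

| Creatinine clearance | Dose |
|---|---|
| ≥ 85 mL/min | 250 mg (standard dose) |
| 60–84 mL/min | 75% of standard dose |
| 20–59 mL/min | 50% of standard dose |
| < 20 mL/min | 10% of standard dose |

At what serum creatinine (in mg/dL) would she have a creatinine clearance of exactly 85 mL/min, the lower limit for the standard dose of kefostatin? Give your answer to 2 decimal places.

1.20 mg/dL

Standard dose requires CrCl ≥ 85 mL/min.
Set (140 − 66) × 117 × 0.85 / (72 × SCr) = 85
SCr = (140 − 66) × 117 × 0.85 / (72 × 85) = 1.203 mg/dL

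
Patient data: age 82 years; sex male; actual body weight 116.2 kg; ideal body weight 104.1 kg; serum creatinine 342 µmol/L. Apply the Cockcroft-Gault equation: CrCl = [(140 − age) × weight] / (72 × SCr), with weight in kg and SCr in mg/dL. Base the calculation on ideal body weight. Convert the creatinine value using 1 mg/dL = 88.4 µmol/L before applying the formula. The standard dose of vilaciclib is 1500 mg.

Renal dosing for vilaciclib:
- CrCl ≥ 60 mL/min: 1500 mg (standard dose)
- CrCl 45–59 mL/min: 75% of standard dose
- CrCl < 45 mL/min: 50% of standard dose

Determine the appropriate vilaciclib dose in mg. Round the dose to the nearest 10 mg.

750 mg

SCr = 342 / 88.4 = 3.869 mg/dL
CrCl = (140 − 82) × 104.1 / (72 × 3.869) = 6037.8 / 278.57 ≈ 21.7 mL/min
CrCl ≈ 22 mL/min → bracket < 45 mL/min.
50% of 1500 mg = 750 mg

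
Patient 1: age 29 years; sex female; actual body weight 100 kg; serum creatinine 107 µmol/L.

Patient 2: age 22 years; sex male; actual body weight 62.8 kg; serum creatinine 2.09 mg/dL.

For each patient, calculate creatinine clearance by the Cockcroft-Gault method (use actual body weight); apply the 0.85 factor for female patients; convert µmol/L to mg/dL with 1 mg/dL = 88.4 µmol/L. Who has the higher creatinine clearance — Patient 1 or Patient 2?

Patient 1: SCr = 107 / 88.4 = 1.21 mg/dL
Patient 1: CrCl = (140 − 29) × 100 / (72 × 1.21) × 0.85 = 11100.0 / 87.12 × 0.85 ≈ 108.3 mL/min
Patient 2: CrCl = (140 − 22) × 62.8 / (72 × 2.09) = 7410.4 / 150.48 ≈ 49.2 mL/min
108.3 vs 49.2 mL/min → Patient 1 is higher.

Patient 1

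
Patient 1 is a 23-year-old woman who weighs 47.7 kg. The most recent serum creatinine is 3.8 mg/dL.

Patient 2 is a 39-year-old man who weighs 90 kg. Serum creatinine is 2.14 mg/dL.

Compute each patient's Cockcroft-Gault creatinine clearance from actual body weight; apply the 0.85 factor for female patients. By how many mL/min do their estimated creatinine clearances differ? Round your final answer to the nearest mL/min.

Patient 1: CrCl = (140 − 23) × 47.7 / (72 × 3.8) × 0.85 = 5580.9 / 273.60 × 0.85 ≈ 17.3 mL/min
Patient 2: CrCl = (140 − 39) × 90 / (72 × 2.14) = 9090.0 / 154.08 ≈ 59.0 mL/min
|17.3 − 59.0| = 41.7 mL/min

42 mL/min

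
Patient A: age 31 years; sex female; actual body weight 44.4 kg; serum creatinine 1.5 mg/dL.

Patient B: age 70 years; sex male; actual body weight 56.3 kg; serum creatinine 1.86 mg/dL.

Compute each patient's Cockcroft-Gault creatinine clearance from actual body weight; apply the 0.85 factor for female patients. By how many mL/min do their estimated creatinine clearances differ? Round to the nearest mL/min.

9 mL/min

Patient A: CrCl = (140 − 31) × 44.4 / (72 × 1.5) × 0.85 = 4839.6 / 108.00 × 0.85 ≈ 38.1 mL/min
Patient B: CrCl = (140 − 70) × 56.3 / (72 × 1.86) = 3941.0 / 133.92 ≈ 29.4 mL/min
|38.1 − 29.4| = 8.7 mL/min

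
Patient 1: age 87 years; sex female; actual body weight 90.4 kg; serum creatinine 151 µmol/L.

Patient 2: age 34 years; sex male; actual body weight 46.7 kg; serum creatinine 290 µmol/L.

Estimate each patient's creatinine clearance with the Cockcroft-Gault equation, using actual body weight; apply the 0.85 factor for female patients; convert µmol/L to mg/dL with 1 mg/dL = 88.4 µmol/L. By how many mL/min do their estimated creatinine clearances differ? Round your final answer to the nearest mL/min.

Patient 1: SCr = 151 / 88.4 = 1.708 mg/dL
Patient 1: CrCl = (140 − 87) × 90.4 / (72 × 1.708) × 0.85 = 4791.2 / 122.98 × 0.85 ≈ 33.1 mL/min
Patient 2: SCr = 290 / 88.4 = 3.281 mg/dL
Patient 2: CrCl = (140 − 34) × 46.7 / (72 × 3.281) = 4950.2 / 236.23 ≈ 21.0 mL/min
|33.1 − 21.0| = 12.1 mL/min

12 mL/min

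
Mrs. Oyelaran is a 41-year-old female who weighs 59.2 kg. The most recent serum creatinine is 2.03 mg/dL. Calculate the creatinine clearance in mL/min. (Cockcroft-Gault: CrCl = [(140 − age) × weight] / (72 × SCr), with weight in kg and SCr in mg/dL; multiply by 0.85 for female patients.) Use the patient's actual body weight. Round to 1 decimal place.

CrCl = (140 − 41) × 59.2 / (72 × 2.03) × 0.85 = 5860.8 / 146.16 × 0.85 ≈ 34.1 mL/min

34.1 mL/min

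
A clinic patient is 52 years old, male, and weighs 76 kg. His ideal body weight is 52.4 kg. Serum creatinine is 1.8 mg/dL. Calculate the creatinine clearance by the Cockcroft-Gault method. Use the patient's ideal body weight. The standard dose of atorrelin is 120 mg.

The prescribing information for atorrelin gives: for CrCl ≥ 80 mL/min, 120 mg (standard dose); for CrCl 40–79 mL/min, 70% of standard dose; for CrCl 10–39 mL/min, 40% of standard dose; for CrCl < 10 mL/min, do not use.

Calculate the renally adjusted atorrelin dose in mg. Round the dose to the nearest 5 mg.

CrCl = (140 − 52) × 52.4 / (72 × 1.8) = 4611.2 / 129.60 ≈ 35.6 mL/min
CrCl ≈ 36 mL/min → bracket 10–39 mL/min.
40% of 120 mg = 48 mg → 50 mg

50 mg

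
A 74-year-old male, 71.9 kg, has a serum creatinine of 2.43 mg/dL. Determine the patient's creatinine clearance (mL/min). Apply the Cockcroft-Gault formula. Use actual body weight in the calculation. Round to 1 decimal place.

27.1 mL/min

CrCl = (140 − 74) × 71.9 / (72 × 2.43) = 4745.4 / 174.96 ≈ 27.1 mL/min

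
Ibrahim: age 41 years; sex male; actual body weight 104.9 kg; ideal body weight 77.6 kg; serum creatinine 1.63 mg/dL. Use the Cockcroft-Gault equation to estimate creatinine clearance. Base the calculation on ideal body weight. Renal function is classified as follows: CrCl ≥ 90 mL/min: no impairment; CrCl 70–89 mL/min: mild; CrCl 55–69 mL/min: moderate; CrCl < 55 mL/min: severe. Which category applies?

CrCl = (140 − 41) × 77.6 / (72 × 1.63) = 7682.4 / 117.36 ≈ 65.5 mL/min
65 mL/min falls in the 'moderate' range.

moderate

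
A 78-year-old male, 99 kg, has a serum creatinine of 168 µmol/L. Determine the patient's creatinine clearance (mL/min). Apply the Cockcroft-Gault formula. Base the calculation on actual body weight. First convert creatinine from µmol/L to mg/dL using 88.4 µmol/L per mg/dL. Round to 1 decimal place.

SCr = 168 / 88.4 = 1.9 mg/dL
CrCl = (140 − 78) × 99 / (72 × 1.9) = 6138.0 / 136.80 ≈ 44.9 mL/min

44.9 mL/min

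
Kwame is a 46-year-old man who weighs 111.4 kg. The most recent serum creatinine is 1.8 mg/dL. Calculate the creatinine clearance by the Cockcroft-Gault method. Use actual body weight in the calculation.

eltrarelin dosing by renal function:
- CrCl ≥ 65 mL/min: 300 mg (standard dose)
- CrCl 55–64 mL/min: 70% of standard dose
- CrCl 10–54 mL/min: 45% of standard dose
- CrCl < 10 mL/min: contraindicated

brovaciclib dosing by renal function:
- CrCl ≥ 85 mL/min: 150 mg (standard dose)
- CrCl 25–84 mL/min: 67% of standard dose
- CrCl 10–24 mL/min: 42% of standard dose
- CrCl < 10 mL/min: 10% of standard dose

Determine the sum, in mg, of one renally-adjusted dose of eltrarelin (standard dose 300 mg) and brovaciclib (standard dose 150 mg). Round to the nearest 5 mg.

400 mg

CrCl = (140 − 46) × 111.4 / (72 × 1.8) = 10471.6 / 129.60 ≈ 80.8 mL/min
CrCl ≈ 81 mL/min.
eltrarelin: ≥ 65 mL/min → 100% of 300 mg = 300 mg.
brovaciclib: 25–84 mL/min → 67% of 150 mg = 100.5 mg.
Total = 300 + 100.5 = 400.5 mg.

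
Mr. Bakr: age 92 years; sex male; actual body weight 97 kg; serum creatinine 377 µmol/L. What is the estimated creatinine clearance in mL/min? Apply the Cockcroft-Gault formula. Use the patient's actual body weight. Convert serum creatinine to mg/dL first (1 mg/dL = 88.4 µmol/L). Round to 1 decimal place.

SCr = 377 / 88.4 = 4.265 mg/dL
CrCl = (140 − 92) × 97 / (72 × 4.265) = 4656.0 / 307.08 ≈ 15.2 mL/min

15.2 mL/min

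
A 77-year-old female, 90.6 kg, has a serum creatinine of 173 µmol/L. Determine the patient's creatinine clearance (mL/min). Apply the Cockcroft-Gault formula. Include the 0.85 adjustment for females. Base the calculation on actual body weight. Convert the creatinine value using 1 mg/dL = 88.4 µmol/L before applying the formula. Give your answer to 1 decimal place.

34.4 mL/min

SCr = 173 / 88.4 = 1.957 mg/dL
CrCl = (140 − 77) × 90.6 / (72 × 1.957) × 0.85 = 5707.8 / 140.90 × 0.85 ≈ 34.4 mL/min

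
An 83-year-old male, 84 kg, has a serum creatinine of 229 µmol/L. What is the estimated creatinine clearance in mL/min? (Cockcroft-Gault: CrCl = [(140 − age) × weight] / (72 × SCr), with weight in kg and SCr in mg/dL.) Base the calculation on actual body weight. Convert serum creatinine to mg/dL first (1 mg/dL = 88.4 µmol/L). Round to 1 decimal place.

SCr = 229 / 88.4 = 2.59 mg/dL
CrCl = (140 − 83) × 84 / (72 × 2.59) = 4788.0 / 186.48 ≈ 25.7 mL/min

25.7 mL/min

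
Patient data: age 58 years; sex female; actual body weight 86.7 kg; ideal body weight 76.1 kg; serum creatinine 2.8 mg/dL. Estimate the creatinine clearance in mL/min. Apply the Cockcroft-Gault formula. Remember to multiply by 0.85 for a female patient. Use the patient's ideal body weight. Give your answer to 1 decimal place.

CrCl = (140 − 58) × 76.1 / (72 × 2.8) × 0.85 = 6240.2 / 201.60 × 0.85 ≈ 26.3 mL/min

26.3 mL/min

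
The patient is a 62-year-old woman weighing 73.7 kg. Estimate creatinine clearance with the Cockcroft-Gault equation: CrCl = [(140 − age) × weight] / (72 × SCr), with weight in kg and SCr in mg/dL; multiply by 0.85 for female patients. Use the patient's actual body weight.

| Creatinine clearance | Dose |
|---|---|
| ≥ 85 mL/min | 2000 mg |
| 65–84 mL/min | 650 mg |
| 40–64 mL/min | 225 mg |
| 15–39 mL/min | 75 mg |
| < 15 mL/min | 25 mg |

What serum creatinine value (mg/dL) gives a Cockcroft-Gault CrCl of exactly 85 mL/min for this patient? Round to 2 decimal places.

0.80 mg/dL

Standard dose requires CrCl ≥ 85 mL/min.
Set (140 − 62) × 73.7 × 0.85 / (72 × SCr) = 85
SCr = (140 − 62) × 73.7 × 0.85 / (72 × 85) = 0.798 mg/dL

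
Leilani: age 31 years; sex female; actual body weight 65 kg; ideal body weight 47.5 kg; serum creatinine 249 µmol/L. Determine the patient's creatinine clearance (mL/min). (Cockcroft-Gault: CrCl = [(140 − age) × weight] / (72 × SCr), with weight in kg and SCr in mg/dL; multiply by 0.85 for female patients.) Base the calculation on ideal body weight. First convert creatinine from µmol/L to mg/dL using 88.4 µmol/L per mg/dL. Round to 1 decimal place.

21.7 mL/min

SCr = 249 / 88.4 = 2.817 mg/dL
CrCl = (140 − 31) × 47.5 / (72 × 2.817) × 0.85 = 5177.5 / 202.82 × 0.85 ≈ 21.7 mL/min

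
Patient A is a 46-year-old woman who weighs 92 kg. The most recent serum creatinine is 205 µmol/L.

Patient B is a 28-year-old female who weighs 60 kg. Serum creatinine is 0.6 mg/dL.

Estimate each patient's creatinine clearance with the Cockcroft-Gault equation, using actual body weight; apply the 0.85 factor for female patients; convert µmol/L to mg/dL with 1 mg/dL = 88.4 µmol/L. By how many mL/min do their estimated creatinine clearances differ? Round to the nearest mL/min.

88 mL/min

Patient A: SCr = 205 / 88.4 = 2.319 mg/dL
Patient A: CrCl = (140 − 46) × 92 / (72 × 2.319) × 0.85 = 8648.0 / 166.97 × 0.85 ≈ 44.0 mL/min
Patient B: CrCl = (140 − 28) × 60 / (72 × 0.6) × 0.85 = 6720.0 / 43.20 × 0.85 ≈ 132.2 mL/min
|44.0 − 132.2| = 88.2 mL/min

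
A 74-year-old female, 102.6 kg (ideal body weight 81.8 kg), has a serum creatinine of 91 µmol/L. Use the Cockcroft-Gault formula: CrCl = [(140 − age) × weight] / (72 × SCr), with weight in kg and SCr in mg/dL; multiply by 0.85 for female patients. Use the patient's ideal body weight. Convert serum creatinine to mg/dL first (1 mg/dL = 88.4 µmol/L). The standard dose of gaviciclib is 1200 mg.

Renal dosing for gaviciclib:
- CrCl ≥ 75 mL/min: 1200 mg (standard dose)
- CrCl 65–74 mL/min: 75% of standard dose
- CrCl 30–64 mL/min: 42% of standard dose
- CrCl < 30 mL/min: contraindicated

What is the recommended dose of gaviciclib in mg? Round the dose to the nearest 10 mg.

500 mg

SCr = 91 / 88.4 = 1.029 mg/dL
CrCl = (140 − 74) × 81.8 / (72 × 1.029) × 0.85 = 5398.8 / 74.09 × 0.85 ≈ 61.9 mL/min
CrCl ≈ 62 mL/min → bracket 30–64 mL/min.
42% of 1200 mg = 504 mg → 500 mg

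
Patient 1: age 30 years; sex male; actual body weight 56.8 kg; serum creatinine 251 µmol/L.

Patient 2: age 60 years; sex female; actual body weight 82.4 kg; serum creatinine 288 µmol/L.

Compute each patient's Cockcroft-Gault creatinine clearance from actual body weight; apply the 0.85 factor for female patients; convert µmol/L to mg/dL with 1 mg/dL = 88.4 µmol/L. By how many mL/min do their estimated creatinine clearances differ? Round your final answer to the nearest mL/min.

Patient 1: SCr = 251 / 88.4 = 2.839 mg/dL
Patient 1: CrCl = (140 − 30) × 56.8 / (72 × 2.839) = 6248.0 / 204.41 ≈ 30.6 mL/min
Patient 2: SCr = 288 / 88.4 = 3.258 mg/dL
Patient 2: CrCl = (140 − 60) × 82.4 / (72 × 3.258) × 0.85 = 6592.0 / 234.58 × 0.85 ≈ 23.9 mL/min
|30.6 − 23.9| = 6.7 mL/min

7 mL/min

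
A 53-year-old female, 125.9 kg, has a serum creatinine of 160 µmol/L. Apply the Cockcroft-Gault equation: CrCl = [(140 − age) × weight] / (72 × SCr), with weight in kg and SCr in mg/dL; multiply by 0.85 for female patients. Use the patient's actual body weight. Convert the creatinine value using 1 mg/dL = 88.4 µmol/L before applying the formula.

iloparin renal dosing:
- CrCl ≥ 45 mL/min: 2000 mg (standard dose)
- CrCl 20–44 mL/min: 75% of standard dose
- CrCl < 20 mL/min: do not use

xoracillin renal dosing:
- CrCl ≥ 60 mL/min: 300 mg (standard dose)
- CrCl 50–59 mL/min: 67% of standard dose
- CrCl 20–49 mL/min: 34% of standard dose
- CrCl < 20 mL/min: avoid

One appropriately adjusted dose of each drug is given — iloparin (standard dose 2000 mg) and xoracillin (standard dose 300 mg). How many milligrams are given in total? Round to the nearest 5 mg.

SCr = 160 / 88.4 = 1.81 mg/dL
CrCl = (140 − 53) × 125.9 / (72 × 1.81) × 0.85 = 10953.3 / 130.32 × 0.85 ≈ 71.4 mL/min
CrCl ≈ 71 mL/min.
iloparin: ≥ 45 mL/min → 100% of 2000 mg = 2000 mg.
xoracillin: ≥ 60 mL/min → 100% of 300 mg = 300 mg.
Total = 2000 + 300 = 2300 mg.

2300 mg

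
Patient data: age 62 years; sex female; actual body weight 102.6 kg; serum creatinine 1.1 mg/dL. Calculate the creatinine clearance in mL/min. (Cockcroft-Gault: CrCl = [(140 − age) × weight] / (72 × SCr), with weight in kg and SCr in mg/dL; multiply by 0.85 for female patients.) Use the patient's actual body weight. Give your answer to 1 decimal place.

85.9 mL/min

CrCl = (140 − 62) × 102.6 / (72 × 1.1) × 0.85 = 8002.8 / 79.20 × 0.85 ≈ 85.9 mL/min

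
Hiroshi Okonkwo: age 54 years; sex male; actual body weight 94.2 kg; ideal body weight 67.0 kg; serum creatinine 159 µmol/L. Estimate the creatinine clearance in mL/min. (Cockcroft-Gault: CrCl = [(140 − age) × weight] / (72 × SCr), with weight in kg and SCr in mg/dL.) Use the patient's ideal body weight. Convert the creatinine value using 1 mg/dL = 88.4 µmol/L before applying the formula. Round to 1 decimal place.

44.5 mL/min

SCr = 159 / 88.4 = 1.799 mg/dL
CrCl = (140 − 54) × 67 / (72 × 1.799) = 5762.0 / 129.53 ≈ 44.5 mL/min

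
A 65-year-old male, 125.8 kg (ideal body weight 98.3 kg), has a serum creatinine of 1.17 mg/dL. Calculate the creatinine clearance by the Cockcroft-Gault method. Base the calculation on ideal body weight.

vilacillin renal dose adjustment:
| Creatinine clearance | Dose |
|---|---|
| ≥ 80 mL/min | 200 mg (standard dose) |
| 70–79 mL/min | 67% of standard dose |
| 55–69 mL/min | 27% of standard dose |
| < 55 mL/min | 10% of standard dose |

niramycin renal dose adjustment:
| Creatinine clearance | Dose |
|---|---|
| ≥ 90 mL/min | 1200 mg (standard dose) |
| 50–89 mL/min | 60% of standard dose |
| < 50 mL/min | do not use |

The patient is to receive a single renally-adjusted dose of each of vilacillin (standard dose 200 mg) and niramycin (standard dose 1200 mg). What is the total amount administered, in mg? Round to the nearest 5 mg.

920 mg

CrCl = (140 − 65) × 98.3 / (72 × 1.17) = 7372.5 / 84.24 ≈ 87.5 mL/min
CrCl ≈ 88 mL/min.
vilacillin: ≥ 80 mL/min → 100% of 200 mg = 200 mg.
niramycin: 50–89 mL/min → 60% of 1200 mg = 720 mg.
Total = 200 + 720 = 920 mg.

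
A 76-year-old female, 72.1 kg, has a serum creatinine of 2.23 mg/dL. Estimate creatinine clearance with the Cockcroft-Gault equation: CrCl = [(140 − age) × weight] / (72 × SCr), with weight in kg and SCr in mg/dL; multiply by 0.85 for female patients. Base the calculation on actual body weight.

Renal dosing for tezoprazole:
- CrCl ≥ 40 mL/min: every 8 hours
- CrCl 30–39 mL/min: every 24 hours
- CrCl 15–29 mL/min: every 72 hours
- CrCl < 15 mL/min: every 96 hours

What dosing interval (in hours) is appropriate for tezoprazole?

every 72 hours

CrCl = (140 − 76) × 72.1 / (72 × 2.23) × 0.85 = 4614.4 / 160.56 × 0.85 ≈ 24.4 mL/min
CrCl ≈ 24 mL/min → bracket 15–29 mL/min → every 72 hours.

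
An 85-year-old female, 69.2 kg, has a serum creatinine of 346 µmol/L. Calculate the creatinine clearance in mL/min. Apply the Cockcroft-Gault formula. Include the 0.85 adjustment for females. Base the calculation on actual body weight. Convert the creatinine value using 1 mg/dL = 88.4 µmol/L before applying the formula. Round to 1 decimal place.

SCr = 346 / 88.4 = 3.914 mg/dL
CrCl = (140 − 85) × 69.2 / (72 × 3.914) × 0.85 = 3806.0 / 281.81 × 0.85 ≈ 11.5 mL/min

11.5 mL/min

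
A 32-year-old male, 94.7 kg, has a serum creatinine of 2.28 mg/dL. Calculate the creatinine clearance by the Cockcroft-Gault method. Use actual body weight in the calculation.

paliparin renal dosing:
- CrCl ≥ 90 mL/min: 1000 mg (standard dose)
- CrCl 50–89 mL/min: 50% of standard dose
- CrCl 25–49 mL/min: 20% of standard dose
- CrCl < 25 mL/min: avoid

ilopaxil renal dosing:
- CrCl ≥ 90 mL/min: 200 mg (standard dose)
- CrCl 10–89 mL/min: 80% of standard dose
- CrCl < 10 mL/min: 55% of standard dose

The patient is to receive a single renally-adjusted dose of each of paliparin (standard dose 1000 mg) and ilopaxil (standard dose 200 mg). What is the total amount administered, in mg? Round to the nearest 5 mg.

660 mg

CrCl = (140 − 32) × 94.7 / (72 × 2.28) = 10227.6 / 164.16 ≈ 62.3 mL/min
CrCl ≈ 62 mL/min.
paliparin: 50–89 mL/min → 50% of 1000 mg = 500 mg.
ilopaxil: 10–89 mL/min → 80% of 200 mg = 160 mg.
Total = 500 + 160 = 660 mg.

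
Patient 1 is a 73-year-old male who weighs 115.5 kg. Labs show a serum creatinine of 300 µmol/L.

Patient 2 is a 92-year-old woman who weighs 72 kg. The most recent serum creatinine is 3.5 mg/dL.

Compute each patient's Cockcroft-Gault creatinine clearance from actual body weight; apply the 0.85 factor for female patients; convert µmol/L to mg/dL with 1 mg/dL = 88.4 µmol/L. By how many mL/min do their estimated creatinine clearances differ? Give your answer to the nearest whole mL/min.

20 mL/min

Patient 1: SCr = 300 / 88.4 = 3.394 mg/dL
Patient 1: CrCl = (140 − 73) × 115.5 / (72 × 3.394) = 7738.5 / 244.37 ≈ 31.7 mL/min
Patient 2: CrCl = (140 − 92) × 72 / (72 × 3.5) × 0.85 = 3456.0 / 252.00 × 0.85 ≈ 11.7 mL/min
|31.7 − 11.7| = 20.0 mL/min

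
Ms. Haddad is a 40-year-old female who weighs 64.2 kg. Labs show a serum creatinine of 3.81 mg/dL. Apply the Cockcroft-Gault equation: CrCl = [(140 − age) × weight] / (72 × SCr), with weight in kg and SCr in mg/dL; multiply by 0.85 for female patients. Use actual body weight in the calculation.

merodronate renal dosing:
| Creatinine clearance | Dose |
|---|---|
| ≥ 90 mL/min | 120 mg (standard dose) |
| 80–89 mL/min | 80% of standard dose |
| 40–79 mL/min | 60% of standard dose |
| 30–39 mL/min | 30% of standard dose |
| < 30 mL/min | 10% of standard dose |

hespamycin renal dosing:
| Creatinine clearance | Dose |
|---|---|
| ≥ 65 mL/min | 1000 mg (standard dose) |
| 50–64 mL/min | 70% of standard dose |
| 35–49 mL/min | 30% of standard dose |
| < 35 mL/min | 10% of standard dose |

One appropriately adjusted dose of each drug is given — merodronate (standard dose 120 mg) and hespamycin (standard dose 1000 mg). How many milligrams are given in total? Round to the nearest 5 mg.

CrCl = (140 − 40) × 64.2 / (72 × 3.81) × 0.85 = 6420.0 / 274.32 × 0.85 ≈ 19.9 mL/min
CrCl ≈ 20 mL/min.
merodronate: < 30 mL/min → 10% of 120 mg = 12 mg.
hespamycin: < 35 mL/min → 10% of 1000 mg = 100 mg.
Total = 12 + 100 = 112 mg.

110 mg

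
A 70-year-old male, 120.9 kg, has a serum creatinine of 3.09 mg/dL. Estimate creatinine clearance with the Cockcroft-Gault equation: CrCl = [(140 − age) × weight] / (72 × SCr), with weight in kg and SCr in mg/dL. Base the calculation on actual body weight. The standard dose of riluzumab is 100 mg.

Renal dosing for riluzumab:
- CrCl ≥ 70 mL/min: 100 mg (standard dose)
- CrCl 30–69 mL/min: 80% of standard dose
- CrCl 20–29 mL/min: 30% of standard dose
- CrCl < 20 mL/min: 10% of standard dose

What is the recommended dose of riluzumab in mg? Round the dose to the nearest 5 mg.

CrCl = (140 − 70) × 120.9 / (72 × 3.09) = 8463.0 / 222.48 ≈ 38.0 mL/min
CrCl ≈ 38 mL/min → bracket 30–69 mL/min.
80% of 100 mg = 80 mg

80 mg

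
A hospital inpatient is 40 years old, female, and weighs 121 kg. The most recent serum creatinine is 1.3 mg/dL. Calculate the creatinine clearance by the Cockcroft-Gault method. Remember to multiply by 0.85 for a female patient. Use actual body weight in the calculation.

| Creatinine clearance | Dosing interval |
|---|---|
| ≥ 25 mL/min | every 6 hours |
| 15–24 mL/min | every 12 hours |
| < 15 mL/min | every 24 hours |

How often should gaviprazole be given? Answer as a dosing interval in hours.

every 6 hours

CrCl = (140 − 40) × 121 / (72 × 1.3) × 0.85 = 12100.0 / 93.60 × 0.85 ≈ 109.9 mL/min
CrCl ≈ 110 mL/min → bracket ≥ 25 mL/min → every 6 hours.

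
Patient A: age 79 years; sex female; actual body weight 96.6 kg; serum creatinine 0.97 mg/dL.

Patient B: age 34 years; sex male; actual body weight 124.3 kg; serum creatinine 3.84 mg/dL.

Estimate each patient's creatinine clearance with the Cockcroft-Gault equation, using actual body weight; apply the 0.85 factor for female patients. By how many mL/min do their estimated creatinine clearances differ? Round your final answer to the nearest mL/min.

Patient A: CrCl = (140 − 79) × 96.6 / (72 × 0.97) × 0.85 = 5892.6 / 69.84 × 0.85 ≈ 71.7 mL/min
Patient B: CrCl = (140 − 34) × 124.3 / (72 × 3.84) = 13175.8 / 276.48 ≈ 47.7 mL/min
|71.7 − 47.7| = 24.0 mL/min

24 mL/min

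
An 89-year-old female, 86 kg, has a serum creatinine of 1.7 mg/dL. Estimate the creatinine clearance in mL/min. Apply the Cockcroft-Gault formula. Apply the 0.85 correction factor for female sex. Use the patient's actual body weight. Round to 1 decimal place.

CrCl = (140 − 89) × 86 / (72 × 1.7) × 0.85 = 4386.0 / 122.40 × 0.85 ≈ 30.5 mL/min

30.5 mL/min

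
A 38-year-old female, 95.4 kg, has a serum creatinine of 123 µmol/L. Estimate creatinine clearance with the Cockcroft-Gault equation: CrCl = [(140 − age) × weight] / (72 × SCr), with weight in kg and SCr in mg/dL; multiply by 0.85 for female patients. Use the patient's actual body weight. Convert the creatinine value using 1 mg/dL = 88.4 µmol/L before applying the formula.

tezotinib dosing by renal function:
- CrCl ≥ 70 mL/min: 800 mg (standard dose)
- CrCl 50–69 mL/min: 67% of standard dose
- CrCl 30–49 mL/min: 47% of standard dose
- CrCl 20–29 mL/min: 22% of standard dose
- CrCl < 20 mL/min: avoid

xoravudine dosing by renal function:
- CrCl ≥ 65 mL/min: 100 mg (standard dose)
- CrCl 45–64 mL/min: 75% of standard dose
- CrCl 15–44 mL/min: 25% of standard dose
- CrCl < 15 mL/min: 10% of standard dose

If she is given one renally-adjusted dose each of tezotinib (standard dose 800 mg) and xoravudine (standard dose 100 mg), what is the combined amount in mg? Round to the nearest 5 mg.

SCr = 123 / 88.4 = 1.391 mg/dL
CrCl = (140 − 38) × 95.4 / (72 × 1.391) × 0.85 = 9730.8 / 100.15 × 0.85 ≈ 82.6 mL/min
CrCl ≈ 83 mL/min.
tezotinib: ≥ 70 mL/min → 100% of 800 mg = 800 mg.
xoravudine: ≥ 65 mL/min → 100% of 100 mg = 100 mg.
Total = 800 + 100 = 900 mg.

900 mg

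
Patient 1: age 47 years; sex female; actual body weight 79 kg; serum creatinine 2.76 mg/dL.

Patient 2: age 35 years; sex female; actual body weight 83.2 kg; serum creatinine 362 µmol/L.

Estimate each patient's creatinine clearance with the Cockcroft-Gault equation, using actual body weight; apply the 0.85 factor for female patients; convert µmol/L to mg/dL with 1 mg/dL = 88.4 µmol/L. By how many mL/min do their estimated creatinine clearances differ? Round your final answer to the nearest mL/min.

Patient 1: CrCl = (140 − 47) × 79 / (72 × 2.76) × 0.85 = 7347.0 / 198.72 × 0.85 ≈ 31.4 mL/min
Patient 2: SCr = 362 / 88.4 = 4.095 mg/dL
Patient 2: CrCl = (140 − 35) × 83.2 / (72 × 4.095) × 0.85 = 8736.0 / 294.84 × 0.85 ≈ 25.2 mL/min
|31.4 − 25.2| = 6.2 mL/min

6 mL/min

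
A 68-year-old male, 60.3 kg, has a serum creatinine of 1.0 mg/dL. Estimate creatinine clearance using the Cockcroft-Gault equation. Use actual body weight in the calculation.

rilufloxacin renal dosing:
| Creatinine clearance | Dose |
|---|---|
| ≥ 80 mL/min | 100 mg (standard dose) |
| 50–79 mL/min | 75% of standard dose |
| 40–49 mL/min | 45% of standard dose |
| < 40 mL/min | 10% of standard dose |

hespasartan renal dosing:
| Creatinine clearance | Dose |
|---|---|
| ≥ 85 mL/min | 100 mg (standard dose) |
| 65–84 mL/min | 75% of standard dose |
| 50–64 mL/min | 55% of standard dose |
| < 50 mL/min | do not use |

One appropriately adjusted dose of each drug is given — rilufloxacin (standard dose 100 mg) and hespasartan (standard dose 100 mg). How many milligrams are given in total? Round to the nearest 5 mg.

CrCl = (140 − 68) × 60.3 / (72 × 1) = 4341.6 / 72.00 ≈ 60.3 mL/min
CrCl ≈ 60 mL/min.
rilufloxacin: 50–79 mL/min → 75% of 100 mg = 75 mg.
hespasartan: 50–64 mL/min → 55% of 100 mg = 55 mg.
Total = 75 + 55 = 130 mg.

130 mg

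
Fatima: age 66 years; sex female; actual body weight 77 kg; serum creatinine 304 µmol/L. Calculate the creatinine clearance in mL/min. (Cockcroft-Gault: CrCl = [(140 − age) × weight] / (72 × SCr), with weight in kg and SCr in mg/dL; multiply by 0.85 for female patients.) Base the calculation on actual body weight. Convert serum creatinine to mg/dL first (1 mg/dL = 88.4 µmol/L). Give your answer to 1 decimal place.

19.6 mL/min

SCr = 304 / 88.4 = 3.439 mg/dL
CrCl = (140 − 66) × 77 / (72 × 3.439) × 0.85 = 5698.0 / 247.61 × 0.85 ≈ 19.6 mL/min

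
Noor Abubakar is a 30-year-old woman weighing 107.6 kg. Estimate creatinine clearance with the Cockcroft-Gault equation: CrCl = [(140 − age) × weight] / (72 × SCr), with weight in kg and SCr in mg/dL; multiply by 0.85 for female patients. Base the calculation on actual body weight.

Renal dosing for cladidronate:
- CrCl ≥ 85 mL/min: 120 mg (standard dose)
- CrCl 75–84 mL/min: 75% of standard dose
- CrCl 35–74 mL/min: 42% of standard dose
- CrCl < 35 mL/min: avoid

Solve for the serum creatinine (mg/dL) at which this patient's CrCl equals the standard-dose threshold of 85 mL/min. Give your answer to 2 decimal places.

1.64 mg/dL

Standard dose requires CrCl ≥ 85 mL/min.
Set (140 − 30) × 107.6 × 0.85 / (72 × SCr) = 85
SCr = (140 − 30) × 107.6 × 0.85 / (72 × 85) = 1.644 mg/dL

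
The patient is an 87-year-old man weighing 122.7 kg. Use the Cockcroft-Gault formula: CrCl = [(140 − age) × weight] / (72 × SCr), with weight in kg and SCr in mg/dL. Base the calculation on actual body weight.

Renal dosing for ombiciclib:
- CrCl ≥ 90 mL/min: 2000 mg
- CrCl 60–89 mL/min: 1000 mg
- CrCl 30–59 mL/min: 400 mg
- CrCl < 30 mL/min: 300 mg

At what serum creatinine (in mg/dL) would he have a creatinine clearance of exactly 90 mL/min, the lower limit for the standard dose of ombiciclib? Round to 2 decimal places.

1.00 mg/dL

Standard dose requires CrCl ≥ 90 mL/min.
Set (140 − 87) × 122.7 / (72 × SCr) = 90
SCr = (140 − 87) × 122.7 / (72 × 90) = 1.004 mg/dL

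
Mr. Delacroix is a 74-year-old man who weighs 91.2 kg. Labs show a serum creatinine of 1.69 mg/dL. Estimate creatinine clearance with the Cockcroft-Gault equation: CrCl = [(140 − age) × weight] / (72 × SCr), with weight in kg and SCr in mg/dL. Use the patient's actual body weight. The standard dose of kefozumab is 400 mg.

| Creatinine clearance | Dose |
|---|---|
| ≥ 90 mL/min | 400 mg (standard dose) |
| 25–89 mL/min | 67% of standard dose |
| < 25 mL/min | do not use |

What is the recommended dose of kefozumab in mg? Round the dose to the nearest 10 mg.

270 mg

CrCl = (140 − 74) × 91.2 / (72 × 1.69) = 6019.2 / 121.68 ≈ 49.5 mL/min
CrCl ≈ 49 mL/min → bracket 25–89 mL/min.
67% of 400 mg = 268 mg → 270 mg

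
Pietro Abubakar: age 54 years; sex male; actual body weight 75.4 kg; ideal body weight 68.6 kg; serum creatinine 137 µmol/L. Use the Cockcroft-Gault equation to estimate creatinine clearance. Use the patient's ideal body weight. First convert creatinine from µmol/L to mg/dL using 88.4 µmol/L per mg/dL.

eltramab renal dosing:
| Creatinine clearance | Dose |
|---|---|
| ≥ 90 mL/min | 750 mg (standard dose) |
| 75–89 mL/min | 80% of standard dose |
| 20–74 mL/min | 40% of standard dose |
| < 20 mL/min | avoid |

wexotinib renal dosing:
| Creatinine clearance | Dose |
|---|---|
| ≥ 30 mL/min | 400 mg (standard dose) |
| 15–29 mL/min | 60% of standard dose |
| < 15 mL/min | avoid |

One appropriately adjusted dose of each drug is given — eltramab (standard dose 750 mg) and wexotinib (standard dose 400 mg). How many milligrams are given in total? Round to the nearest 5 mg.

SCr = 137 / 88.4 = 1.55 mg/dL
CrCl = (140 − 54) × 68.6 / (72 × 1.55) = 5899.6 / 111.60 ≈ 52.9 mL/min
CrCl ≈ 53 mL/min.
eltramab: 20–74 mL/min → 40% of 750 mg = 300 mg.
wexotinib: ≥ 30 mL/min → 100% of 400 mg = 400 mg.
Total = 300 + 400 = 700 mg.

700 mg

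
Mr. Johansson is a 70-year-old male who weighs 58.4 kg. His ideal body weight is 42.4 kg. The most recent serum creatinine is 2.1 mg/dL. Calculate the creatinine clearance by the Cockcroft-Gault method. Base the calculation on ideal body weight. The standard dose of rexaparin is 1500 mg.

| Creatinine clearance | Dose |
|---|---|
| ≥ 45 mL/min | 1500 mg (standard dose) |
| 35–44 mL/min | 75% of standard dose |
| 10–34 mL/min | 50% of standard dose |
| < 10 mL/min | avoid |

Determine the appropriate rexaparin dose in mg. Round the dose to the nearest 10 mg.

CrCl = (140 − 70) × 42.4 / (72 × 2.1) = 2968.0 / 151.20 ≈ 19.6 mL/min
CrCl ≈ 20 mL/min → bracket 10–34 mL/min.
50% of 1500 mg = 750 mg

750 mg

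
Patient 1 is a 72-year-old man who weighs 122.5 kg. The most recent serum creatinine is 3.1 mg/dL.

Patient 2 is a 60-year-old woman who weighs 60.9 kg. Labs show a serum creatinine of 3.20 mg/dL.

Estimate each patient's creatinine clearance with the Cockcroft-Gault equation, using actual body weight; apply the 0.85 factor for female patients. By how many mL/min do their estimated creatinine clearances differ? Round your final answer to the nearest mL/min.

19 mL/min

Patient 1: CrCl = (140 − 72) × 122.5 / (72 × 3.1) = 8330.0 / 223.20 ≈ 37.3 mL/min
Patient 2: CrCl = (140 − 60) × 60.9 / (72 × 3.2) × 0.85 = 4872.0 / 230.40 × 0.85 ≈ 18.0 mL/min
|37.3 − 18.0| = 19.3 mL/min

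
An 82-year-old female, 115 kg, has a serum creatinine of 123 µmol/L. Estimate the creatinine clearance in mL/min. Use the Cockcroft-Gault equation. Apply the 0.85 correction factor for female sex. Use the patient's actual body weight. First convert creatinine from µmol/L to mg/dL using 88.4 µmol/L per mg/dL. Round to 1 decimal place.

56.6 mL/min

SCr = 123 / 88.4 = 1.391 mg/dL
CrCl = (140 − 82) × 115 / (72 × 1.391) × 0.85 = 6670.0 / 100.15 × 0.85 ≈ 56.6 mL/min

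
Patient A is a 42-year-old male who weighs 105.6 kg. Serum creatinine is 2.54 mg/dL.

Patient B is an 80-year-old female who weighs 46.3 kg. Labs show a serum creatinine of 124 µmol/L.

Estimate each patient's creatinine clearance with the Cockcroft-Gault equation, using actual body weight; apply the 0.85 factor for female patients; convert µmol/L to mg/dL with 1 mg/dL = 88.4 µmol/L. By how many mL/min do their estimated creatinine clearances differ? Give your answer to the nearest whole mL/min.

Patient A: CrCl = (140 − 42) × 105.6 / (72 × 2.54) = 10348.8 / 182.88 ≈ 56.6 mL/min
Patient B: SCr = 124 / 88.4 = 1.403 mg/dL
Patient B: CrCl = (140 − 80) × 46.3 / (72 × 1.403) × 0.85 = 2778.0 / 101.02 × 0.85 ≈ 23.4 mL/min
|56.6 − 23.4| = 33.2 mL/min

33 mL/min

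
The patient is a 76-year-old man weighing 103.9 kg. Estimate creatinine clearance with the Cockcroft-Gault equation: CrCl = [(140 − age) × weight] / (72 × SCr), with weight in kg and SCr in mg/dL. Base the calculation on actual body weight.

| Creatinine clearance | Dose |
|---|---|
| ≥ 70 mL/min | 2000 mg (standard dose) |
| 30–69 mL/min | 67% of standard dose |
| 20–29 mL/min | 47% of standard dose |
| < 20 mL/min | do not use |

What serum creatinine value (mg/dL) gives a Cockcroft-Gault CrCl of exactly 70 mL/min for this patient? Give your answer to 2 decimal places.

1.32 mg/dL

Standard dose requires CrCl ≥ 70 mL/min.
Set (140 − 76) × 103.9 / (72 × SCr) = 70
SCr = (140 − 76) × 103.9 / (72 × 70) = 1.319 mg/dL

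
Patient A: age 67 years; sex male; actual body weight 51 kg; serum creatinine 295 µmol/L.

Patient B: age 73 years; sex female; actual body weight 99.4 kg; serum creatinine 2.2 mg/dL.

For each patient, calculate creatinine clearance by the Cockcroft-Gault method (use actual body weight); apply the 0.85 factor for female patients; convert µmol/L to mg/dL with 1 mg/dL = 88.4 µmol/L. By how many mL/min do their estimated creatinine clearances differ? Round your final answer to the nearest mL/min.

20 mL/min

Patient A: SCr = 295 / 88.4 = 3.337 mg/dL
Patient A: CrCl = (140 − 67) × 51 / (72 × 3.337) = 3723.0 / 240.26 ≈ 15.5 mL/min
Patient B: CrCl = (140 − 73) × 99.4 / (72 × 2.2) × 0.85 = 6659.8 / 158.40 × 0.85 ≈ 35.7 mL/min
|15.5 − 35.7| = 20.2 mL/min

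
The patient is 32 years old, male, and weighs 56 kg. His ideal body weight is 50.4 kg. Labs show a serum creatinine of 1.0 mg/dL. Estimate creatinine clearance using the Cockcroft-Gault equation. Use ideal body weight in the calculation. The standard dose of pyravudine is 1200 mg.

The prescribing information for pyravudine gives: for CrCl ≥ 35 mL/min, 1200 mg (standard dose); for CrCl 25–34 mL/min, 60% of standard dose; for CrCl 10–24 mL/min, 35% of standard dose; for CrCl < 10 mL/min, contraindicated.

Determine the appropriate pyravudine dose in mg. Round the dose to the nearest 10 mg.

1200 mg

CrCl = (140 − 32) × 50.4 / (72 × 1) = 5443.2 / 72.00 ≈ 75.6 mL/min
CrCl ≈ 76 mL/min → bracket ≥ 35 mL/min.
100% of 1200 mg = 1200 mg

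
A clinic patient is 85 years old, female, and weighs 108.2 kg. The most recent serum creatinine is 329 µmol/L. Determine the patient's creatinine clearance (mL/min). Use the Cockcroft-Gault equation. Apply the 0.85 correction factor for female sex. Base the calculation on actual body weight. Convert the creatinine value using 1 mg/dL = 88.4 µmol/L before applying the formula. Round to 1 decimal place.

18.9 mL/min

SCr = 329 / 88.4 = 3.722 mg/dL
CrCl = (140 − 85) × 108.2 / (72 × 3.722) × 0.85 = 5951.0 / 267.98 × 0.85 ≈ 18.9 mL/min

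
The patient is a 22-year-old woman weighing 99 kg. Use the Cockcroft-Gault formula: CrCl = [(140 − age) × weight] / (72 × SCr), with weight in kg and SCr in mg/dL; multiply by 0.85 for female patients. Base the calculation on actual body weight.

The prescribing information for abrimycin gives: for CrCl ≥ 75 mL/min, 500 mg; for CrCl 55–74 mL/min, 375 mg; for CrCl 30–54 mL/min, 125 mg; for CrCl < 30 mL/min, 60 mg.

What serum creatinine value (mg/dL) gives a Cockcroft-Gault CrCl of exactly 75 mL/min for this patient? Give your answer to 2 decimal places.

Standard dose requires CrCl ≥ 75 mL/min.
Set (140 − 22) × 99 × 0.85 / (72 × SCr) = 75
SCr = (140 − 22) × 99 × 0.85 / (72 × 75) = 1.839 mg/dL

1.84 mg/dL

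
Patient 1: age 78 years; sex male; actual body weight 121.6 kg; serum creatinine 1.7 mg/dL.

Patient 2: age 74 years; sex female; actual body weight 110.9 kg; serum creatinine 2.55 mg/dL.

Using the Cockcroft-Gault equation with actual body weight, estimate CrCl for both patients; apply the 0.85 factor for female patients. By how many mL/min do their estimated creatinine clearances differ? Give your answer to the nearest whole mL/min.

28 mL/min

Patient 1: CrCl = (140 − 78) × 121.6 / (72 × 1.7) = 7539.2 / 122.40 ≈ 61.6 mL/min
Patient 2: CrCl = (140 − 74) × 110.9 / (72 × 2.55) × 0.85 = 7319.4 / 183.60 × 0.85 ≈ 33.9 mL/min
|61.6 − 33.9| = 27.7 mL/min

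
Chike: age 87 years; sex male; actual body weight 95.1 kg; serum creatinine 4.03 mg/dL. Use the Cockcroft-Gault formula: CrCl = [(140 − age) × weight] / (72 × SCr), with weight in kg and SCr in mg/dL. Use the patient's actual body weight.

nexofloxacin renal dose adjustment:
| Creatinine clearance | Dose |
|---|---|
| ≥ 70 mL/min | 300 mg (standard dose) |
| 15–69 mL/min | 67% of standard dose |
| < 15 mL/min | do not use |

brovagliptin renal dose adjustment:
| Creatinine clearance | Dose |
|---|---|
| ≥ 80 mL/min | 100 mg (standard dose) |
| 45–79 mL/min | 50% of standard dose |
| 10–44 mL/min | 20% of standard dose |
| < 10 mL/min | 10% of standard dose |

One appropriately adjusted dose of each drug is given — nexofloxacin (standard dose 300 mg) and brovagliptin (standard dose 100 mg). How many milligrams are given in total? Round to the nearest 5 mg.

CrCl = (140 − 87) × 95.1 / (72 × 4.03) = 5040.3 / 290.16 ≈ 17.4 mL/min
CrCl ≈ 17 mL/min.
nexofloxacin: 15–69 mL/min → 67% of 300 mg = 201 mg.
brovagliptin: 10–44 mL/min → 20% of 100 mg = 20 mg.
Total = 201 + 20 = 221 mg.

220 mg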